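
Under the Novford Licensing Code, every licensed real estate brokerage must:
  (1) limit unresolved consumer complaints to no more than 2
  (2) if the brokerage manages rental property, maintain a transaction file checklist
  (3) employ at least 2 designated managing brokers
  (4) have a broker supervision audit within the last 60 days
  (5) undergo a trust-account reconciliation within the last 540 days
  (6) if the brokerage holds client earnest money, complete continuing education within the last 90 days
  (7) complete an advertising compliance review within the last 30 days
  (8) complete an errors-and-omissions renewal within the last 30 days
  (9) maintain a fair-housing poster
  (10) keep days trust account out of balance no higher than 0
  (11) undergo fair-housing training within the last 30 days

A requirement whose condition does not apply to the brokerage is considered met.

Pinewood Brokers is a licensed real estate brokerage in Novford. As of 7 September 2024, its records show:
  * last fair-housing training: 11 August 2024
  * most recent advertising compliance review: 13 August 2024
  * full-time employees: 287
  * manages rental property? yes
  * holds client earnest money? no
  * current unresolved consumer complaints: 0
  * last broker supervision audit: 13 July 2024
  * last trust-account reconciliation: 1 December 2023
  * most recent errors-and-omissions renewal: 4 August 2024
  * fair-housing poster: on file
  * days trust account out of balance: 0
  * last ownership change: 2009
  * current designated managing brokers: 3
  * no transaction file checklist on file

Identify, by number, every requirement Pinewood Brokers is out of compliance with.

2, 8

1. unresolved consumer complaints 0 ≤ 2 → met
2. condition 'manages rental property' holds; transaction file checklist absent → not met
3. designated managing brokers 3 ≥ 2 → met
4. broker supervision audit 56 days ago vs limit 60 → met
5. trust-account reconciliation 281 days ago vs limit 540 → met
6. condition 'holds client earnest money' does not hold → requirement n/a → met
7. advertising compliance review 25 days ago vs limit 30 → met
8. errors-and-omissions renewal 34 days ago vs limit 30 → not met
9. fair-housing poster present → met
10. days trust account out of balance 0 ≤ 0 → met
11. fair-housing training 27 days ago vs limit 30 → met
Not met: 2, 8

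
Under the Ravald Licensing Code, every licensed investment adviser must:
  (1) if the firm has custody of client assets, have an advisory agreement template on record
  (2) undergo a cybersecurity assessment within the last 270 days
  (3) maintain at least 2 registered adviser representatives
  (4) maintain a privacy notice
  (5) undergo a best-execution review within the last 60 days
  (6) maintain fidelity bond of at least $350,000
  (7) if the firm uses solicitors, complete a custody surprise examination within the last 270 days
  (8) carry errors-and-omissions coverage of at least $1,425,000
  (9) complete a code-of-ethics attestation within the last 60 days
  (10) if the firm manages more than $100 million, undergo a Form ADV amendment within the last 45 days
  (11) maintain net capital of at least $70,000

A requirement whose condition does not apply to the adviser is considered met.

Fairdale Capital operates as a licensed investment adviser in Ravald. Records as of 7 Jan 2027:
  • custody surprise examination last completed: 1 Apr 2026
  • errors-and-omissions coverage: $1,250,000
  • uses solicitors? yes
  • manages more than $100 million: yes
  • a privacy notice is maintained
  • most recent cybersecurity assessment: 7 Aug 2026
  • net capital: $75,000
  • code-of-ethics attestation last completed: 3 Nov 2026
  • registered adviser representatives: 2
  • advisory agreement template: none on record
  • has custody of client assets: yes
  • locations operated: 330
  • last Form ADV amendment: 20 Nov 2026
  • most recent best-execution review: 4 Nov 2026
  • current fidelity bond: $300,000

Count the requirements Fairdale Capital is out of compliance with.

1. condition 'has custody of client assets' holds; advisory agreement template absent → not met
2. cybersecurity assessment 153 days ago vs limit 270 → met
3. registered adviser representatives 2 ≥ 2 → met
4. privacy notice present → met
5. best-execution review 64 days ago vs limit 60 → not met
6. fidelity bond $300,000 < $350,000 → not met
7. condition 'uses solicitors' holds; custody surprise examination 281 days ago vs limit 270 → not met
8. errors-and-omissions coverage $1,250,000 < $1,425,000 → not met
9. code-of-ethics attestation 65 days ago vs limit 60 → not met
10. condition 'manages more than $100 million' holds; Form ADV amendment 48 days ago vs limit 45 → not met
11. net capital $75,000 ≥ $70,000 → met
Not met: 7 of 11

7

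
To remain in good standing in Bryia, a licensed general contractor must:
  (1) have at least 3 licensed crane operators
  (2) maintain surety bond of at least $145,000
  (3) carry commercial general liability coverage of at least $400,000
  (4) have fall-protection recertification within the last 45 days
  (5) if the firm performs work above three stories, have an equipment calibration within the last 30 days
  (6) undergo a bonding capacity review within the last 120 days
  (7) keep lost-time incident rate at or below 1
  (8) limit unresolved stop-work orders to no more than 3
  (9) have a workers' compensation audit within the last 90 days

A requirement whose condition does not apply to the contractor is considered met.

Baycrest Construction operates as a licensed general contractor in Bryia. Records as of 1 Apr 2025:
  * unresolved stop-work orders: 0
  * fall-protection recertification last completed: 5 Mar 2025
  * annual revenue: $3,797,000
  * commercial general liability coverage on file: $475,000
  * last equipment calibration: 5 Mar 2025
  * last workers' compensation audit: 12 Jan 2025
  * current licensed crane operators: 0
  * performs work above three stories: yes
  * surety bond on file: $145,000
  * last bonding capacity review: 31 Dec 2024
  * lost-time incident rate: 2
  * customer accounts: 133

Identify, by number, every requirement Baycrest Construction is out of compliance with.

1. licensed crane operators 0 < 3 → not met
2. surety bond $145,000 ≥ $145,000 → met
3. commercial general liability coverage $475,000 ≥ $400,000 → met
4. fall-protection recertification 27 days ago vs limit 45 → met
5. condition 'performs work above three stories' holds; equipment calibration 27 days ago vs limit 30 → met
6. bonding capacity review 91 days ago vs limit 120 → met
7. lost-time incident rate 2 > 1 → not met
8. unresolved stop-work orders 0 ≤ 3 → met
9. workers' compensation audit 79 days ago vs limit 90 → met
Not met: 1, 7

1, 7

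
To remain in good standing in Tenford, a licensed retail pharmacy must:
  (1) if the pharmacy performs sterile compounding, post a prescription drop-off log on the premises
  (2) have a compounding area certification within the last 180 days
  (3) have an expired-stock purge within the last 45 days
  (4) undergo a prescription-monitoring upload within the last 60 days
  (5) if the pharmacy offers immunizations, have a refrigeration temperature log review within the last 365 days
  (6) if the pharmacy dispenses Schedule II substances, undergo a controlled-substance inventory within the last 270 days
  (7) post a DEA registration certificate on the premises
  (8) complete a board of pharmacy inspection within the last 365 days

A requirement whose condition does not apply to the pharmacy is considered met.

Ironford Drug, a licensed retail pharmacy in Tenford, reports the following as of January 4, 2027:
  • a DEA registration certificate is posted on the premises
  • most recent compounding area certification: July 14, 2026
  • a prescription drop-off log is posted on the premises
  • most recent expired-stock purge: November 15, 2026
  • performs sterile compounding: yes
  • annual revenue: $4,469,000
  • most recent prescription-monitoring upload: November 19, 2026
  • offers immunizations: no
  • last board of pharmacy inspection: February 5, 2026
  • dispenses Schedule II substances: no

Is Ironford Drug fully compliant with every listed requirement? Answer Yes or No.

1. condition 'performs sterile compounding' holds; prescription drop-off log present → met
2. compounding area certification 174 days ago vs limit 180 → met
3. expired-stock purge 50 days ago vs limit 45 → not met
4. prescription-monitoring upload 46 days ago vs limit 60 → met
5. condition 'offers immunizations' does not hold → requirement n/a → met
6. condition 'dispenses Schedule II substances' does not hold → requirement n/a → met
7. DEA registration certificate present → met
8. board of pharmacy inspection 333 days ago vs limit 365 → met
Not met: 3

No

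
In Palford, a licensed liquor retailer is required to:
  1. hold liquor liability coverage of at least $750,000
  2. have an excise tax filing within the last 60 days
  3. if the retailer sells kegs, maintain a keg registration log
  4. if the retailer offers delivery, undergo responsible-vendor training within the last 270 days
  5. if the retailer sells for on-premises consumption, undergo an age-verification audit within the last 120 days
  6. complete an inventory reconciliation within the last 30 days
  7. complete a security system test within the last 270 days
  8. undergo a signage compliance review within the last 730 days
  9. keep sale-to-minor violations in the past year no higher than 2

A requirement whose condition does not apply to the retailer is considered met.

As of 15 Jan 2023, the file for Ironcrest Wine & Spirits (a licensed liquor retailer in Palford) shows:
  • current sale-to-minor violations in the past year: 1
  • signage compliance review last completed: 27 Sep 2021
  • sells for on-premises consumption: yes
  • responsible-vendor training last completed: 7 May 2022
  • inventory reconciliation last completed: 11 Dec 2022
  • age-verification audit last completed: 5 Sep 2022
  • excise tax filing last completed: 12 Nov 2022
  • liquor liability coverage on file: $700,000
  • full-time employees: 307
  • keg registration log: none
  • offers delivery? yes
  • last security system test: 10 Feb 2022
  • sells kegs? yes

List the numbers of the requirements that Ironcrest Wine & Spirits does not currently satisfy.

1. liquor liability coverage $700,000 < $750,000 → not met
2. excise tax filing 64 days ago vs limit 60 → not met
3. condition 'sells kegs' holds; keg registration log absent → not met
4. condition 'offers delivery' holds; responsible-vendor training 253 days ago vs limit 270 → met
5. condition 'sells for on-premises consumption' holds; age-verification audit 132 days ago vs limit 120 → not met
6. inventory reconciliation 35 days ago vs limit 30 → not met
7. security system test 339 days ago vs limit 270 → not met
8. signage compliance review 475 days ago vs limit 730 → met
9. sale-to-minor violations in the past year 1 ≤ 2 → met
Not met: 1, 2, 3, 5, 6, 7

1, 2, 3, 5, 6, 7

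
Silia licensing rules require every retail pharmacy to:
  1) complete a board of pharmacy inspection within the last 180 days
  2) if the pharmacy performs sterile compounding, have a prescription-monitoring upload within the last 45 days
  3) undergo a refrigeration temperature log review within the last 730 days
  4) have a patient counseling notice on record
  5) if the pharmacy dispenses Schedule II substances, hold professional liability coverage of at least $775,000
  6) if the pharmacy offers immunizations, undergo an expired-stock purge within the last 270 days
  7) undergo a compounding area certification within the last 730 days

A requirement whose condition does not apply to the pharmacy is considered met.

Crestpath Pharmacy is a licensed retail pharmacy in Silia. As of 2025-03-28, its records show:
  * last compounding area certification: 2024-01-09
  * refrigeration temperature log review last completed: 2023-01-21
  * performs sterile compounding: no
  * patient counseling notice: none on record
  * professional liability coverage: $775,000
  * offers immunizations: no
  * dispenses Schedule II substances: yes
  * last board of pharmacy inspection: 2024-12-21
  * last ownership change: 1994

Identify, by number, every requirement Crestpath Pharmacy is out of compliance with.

1. board of pharmacy inspection 97 days ago vs limit 180 → met
2. condition 'performs sterile compounding' does not hold → requirement n/a → met
3. refrigeration temperature log review 797 days ago vs limit 730 → not met
4. patient counseling notice absent → not met
5. condition 'dispenses Schedule II substances' holds; professional liability coverage $775,000 ≥ $775,000 → met
6. condition 'offers immunizations' does not hold → requirement n/a → met
7. compounding area certification 444 days ago vs limit 730 → met
Not met: 3, 4

3, 4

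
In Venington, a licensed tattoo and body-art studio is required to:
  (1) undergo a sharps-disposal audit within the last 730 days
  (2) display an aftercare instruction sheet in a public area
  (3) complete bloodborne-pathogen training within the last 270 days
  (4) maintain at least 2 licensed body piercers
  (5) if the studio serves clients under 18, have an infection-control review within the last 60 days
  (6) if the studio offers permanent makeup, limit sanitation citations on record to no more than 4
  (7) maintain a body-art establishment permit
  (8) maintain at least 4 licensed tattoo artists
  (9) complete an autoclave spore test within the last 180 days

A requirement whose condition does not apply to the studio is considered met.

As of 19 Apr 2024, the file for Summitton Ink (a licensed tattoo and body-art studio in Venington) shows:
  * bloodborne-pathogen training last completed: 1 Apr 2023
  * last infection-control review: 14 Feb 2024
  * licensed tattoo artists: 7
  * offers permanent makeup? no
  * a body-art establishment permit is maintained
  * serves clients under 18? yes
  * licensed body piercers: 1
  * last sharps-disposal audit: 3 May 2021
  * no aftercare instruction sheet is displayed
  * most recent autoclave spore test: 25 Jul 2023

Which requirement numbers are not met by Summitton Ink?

1. sharps-disposal audit 1082 days ago vs limit 730 → not met
2. aftercare instruction sheet absent → not met
3. bloodborne-pathogen training 384 days ago vs limit 270 → not met
4. licensed body piercers 1 < 2 → not met
5. condition 'serves clients under 18' holds; infection-control review 65 days ago vs limit 60 → not met
6. condition 'offers permanent makeup' does not hold → requirement n/a → met
7. body-art establishment permit present → met
8. licensed tattoo artists 7 ≥ 4 → met
9. autoclave spore test 269 days ago vs limit 180 → not met
Not met: 1, 2, 3, 4, 5, 9

1, 2, 3, 4, 5, 9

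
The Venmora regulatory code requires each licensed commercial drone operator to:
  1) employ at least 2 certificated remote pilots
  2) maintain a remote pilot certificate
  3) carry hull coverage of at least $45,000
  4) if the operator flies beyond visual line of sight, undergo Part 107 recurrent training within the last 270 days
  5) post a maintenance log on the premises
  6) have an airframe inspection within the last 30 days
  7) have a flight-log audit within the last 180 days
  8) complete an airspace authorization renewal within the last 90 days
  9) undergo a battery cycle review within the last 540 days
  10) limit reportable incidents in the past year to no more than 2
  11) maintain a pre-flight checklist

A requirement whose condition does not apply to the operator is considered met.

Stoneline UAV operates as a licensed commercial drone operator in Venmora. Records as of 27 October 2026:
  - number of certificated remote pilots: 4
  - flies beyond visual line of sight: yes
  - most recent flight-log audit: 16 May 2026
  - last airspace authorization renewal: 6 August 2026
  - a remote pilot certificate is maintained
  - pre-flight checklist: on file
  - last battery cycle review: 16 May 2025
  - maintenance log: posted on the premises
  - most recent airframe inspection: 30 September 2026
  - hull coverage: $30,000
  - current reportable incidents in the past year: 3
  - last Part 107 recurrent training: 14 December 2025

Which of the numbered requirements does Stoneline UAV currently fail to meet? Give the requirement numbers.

1. certificated remote pilots 4 ≥ 2 → met
2. remote pilot certificate present → met
3. hull coverage $30,000 < $45,000 → not met
4. condition 'flies beyond visual line of sight' holds; Part 107 recurrent training 317 days ago vs limit 270 → not met
5. maintenance log present → met
6. airframe inspection 27 days ago vs limit 30 → met
7. flight-log audit 164 days ago vs limit 180 → met
8. airspace authorization renewal 82 days ago vs limit 90 → met
9. battery cycle review 529 days ago vs limit 540 → met
10. reportable incidents in the past year 3 > 2 → not met
11. pre-flight checklist present → met
Not met: 3, 4, 10

3, 4, 10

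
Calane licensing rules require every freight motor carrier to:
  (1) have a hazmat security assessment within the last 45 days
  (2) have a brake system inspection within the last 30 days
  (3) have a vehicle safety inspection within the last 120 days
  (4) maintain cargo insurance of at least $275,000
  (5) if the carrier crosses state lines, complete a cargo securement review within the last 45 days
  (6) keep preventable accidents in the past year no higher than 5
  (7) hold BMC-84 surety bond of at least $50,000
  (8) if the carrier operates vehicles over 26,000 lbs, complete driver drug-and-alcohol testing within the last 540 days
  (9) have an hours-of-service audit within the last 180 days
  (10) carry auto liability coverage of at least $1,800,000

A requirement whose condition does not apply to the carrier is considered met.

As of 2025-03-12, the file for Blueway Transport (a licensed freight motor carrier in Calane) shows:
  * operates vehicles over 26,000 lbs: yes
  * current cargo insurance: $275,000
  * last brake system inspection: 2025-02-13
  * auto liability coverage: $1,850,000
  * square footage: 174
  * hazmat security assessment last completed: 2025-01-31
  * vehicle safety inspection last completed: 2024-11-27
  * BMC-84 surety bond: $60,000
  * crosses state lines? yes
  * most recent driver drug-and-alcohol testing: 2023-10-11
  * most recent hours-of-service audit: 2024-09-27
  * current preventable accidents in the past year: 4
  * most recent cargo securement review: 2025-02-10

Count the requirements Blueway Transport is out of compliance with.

0

1. hazmat security assessment 40 days ago vs limit 45 → met
2. brake system inspection 27 days ago vs limit 30 → met
3. vehicle safety inspection 105 days ago vs limit 120 → met
4. cargo insurance $275,000 ≥ $275,000 → met
5. condition 'crosses state lines' holds; cargo securement review 30 days ago vs limit 45 → met
6. preventable accidents in the past year 4 ≤ 5 → met
7. BMC-84 surety bond $60,000 ≥ $50,000 → met
8. condition 'operates vehicles over 26,000 lbs' holds; driver drug-and-alcohol testing 518 days ago vs limit 540 → met
9. hours-of-service audit 166 days ago vs limit 180 → met
10. auto liability coverage $1,850,000 ≥ $1,800,000 → met
Not met: 0 of 10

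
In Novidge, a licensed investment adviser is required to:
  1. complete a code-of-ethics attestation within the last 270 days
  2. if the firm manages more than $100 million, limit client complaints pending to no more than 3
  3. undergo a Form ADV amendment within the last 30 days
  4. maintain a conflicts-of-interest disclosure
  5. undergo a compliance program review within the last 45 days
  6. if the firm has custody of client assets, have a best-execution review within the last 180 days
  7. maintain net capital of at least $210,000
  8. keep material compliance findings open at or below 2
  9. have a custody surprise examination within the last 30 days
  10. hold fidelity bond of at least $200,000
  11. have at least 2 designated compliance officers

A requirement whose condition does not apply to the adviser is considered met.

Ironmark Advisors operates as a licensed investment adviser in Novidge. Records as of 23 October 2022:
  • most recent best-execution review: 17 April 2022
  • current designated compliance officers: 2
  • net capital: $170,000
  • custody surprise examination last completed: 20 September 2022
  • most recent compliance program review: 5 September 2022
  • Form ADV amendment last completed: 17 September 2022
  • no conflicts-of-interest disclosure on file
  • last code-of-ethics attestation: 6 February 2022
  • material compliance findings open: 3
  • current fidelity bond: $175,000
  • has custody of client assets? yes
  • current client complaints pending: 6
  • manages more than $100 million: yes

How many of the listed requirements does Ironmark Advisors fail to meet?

1. code-of-ethics attestation 259 days ago vs limit 270 → met
2. condition 'manages more than $100 million' holds; client complaints pending 6 > 3 → not met
3. Form ADV amendment 36 days ago vs limit 30 → not met
4. conflicts-of-interest disclosure absent → not met
5. compliance program review 48 days ago vs limit 45 → not met
6. condition 'has custody of client assets' holds; best-execution review 189 days ago vs limit 180 → not met
7. net capital $170,000 < $210,000 → not met
8. material compliance findings open 3 > 2 → not met
9. custody surprise examination 33 days ago vs limit 30 → not met
10. fidelity bond $175,000 < $200,000 → not met
11. designated compliance officers 2 ≥ 2 → met
Not met: 9 of 11

9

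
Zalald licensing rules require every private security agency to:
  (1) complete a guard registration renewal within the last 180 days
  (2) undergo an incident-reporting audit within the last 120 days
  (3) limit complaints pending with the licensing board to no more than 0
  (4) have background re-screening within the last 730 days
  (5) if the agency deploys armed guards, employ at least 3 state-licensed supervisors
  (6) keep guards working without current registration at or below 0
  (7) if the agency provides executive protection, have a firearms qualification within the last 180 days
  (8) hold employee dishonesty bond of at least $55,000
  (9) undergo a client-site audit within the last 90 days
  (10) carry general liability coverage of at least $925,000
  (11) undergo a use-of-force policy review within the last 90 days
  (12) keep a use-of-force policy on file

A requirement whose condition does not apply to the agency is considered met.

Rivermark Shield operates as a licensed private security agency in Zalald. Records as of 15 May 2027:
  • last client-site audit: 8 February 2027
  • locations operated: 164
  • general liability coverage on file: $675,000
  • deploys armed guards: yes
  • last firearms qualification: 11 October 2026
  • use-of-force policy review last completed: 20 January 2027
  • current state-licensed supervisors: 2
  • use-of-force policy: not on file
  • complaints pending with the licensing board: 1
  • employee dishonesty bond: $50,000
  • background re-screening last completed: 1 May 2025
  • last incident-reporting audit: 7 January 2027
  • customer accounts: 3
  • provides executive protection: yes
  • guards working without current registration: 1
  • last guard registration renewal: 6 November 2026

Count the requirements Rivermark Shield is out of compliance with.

1. guard registration renewal 190 days ago vs limit 180 → not met
2. incident-reporting audit 128 days ago vs limit 120 → not met
3. complaints pending with the licensing board 1 > 0 → not met
4. background re-screening 744 days ago vs limit 730 → not met
5. condition 'deploys armed guards' holds; state-licensed supervisors 2 < 3 → not met
6. guards working without current registration 1 > 0 → not met
7. condition 'provides executive protection' holds; firearms qualification 216 days ago vs limit 180 → not met
8. employee dishonesty bond $50,000 < $55,000 → not met
9. client-site audit 96 days ago vs limit 90 → not met
10. general liability coverage $675,000 < $925,000 → not met
11. use-of-force policy review 115 days ago vs limit 90 → not met
12. use-of-force policy absent → not met
Not met: 12 of 12

12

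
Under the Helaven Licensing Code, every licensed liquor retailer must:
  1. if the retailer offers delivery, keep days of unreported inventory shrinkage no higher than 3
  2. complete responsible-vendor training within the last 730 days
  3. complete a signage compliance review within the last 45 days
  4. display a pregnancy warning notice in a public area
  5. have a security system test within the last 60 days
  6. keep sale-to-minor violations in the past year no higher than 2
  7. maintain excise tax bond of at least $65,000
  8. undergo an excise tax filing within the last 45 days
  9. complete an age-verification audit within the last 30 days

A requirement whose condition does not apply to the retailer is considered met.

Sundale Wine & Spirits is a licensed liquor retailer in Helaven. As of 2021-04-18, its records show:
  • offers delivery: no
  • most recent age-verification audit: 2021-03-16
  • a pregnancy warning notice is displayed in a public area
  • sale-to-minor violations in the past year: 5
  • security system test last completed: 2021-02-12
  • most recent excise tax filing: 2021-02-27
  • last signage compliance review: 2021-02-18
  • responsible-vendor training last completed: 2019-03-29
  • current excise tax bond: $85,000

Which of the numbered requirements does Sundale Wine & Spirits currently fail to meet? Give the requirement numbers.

2, 3, 5, 6, 8, 9

1. condition 'offers delivery' does not hold → requirement n/a → met
2. responsible-vendor training 751 days ago vs limit 730 → not met
3. signage compliance review 59 days ago vs limit 45 → not met
4. pregnancy warning notice present → met
5. security system test 65 days ago vs limit 60 → not met
6. sale-to-minor violations in the past year 5 > 2 → not met
7. excise tax bond $85,000 ≥ $65,000 → met
8. excise tax filing 50 days ago vs limit 45 → not met
9. age-verification audit 33 days ago vs limit 30 → not met
Not met: 2, 3, 5, 6, 8, 9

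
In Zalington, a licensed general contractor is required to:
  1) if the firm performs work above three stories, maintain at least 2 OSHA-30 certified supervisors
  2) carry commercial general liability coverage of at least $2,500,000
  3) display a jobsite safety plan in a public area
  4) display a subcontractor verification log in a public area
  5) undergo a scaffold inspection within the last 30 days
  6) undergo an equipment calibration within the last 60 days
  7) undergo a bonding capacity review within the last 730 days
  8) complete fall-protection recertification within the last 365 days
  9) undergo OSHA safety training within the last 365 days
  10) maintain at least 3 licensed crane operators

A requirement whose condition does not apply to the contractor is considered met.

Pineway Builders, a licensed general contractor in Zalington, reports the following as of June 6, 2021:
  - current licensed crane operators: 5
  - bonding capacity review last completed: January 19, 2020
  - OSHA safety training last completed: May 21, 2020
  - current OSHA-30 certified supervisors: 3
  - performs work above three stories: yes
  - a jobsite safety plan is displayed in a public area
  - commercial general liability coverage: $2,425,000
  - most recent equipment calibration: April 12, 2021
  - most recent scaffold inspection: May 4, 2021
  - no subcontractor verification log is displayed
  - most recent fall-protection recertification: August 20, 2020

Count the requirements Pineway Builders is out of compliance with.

4

1. condition 'performs work above three stories' holds; OSHA-30 certified supervisors 3 ≥ 2 → met
2. commercial general liability coverage $2,425,000 < $2,500,000 → not met
3. jobsite safety plan present → met
4. subcontractor verification log absent → not met
5. scaffold inspection 33 days ago vs limit 30 → not met
6. equipment calibration 55 days ago vs limit 60 → met
7. bonding capacity review 504 days ago vs limit 730 → met
8. fall-protection recertification 290 days ago vs limit 365 → met
9. OSHA safety training 381 days ago vs limit 365 → not met
10. licensed crane operators 5 ≥ 3 → met
Not met: 4 of 10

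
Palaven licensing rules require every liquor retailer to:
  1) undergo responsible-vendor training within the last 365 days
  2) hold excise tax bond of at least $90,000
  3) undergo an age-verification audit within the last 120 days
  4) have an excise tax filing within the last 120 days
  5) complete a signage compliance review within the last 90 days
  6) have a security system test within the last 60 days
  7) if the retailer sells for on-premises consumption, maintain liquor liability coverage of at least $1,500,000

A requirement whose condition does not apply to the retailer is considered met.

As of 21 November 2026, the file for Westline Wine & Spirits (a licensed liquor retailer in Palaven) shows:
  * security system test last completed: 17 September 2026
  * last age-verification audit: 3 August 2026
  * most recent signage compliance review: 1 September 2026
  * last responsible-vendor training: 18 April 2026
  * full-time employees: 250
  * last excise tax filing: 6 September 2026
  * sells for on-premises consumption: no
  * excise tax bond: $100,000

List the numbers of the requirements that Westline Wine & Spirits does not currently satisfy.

6

1. responsible-vendor training 217 days ago vs limit 365 → met
2. excise tax bond $100,000 ≥ $90,000 → met
3. age-verification audit 110 days ago vs limit 120 → met
4. excise tax filing 76 days ago vs limit 120 → met
5. signage compliance review 81 days ago vs limit 90 → met
6. security system test 65 days ago vs limit 60 → not met
7. condition 'sells for on-premises consumption' does not hold → requirement n/a → met
Not met: 6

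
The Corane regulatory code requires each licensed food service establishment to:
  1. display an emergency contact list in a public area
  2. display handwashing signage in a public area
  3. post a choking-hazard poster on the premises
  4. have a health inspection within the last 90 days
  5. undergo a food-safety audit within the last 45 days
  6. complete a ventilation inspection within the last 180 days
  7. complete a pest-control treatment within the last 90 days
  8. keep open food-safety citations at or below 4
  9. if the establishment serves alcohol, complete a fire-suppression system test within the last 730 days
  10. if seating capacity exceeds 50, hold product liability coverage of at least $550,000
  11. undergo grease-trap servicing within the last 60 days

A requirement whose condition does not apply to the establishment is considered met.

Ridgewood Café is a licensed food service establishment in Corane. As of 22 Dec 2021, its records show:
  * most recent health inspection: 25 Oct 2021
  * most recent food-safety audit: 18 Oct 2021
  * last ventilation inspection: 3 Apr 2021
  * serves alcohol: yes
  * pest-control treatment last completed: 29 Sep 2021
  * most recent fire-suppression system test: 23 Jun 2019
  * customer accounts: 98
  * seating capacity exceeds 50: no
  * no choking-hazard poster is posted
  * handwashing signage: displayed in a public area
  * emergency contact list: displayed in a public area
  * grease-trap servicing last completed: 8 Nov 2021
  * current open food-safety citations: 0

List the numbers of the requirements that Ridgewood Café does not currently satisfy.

1. emergency contact list present → met
2. handwashing signage present → met
3. choking-hazard poster absent → not met
4. health inspection 58 days ago vs limit 90 → met
5. food-safety audit 65 days ago vs limit 45 → not met
6. ventilation inspection 263 days ago vs limit 180 → not met
7. pest-control treatment 84 days ago vs limit 90 → met
8. open food-safety citations 0 ≤ 4 → met
9. condition 'serves alcohol' holds; fire-suppression system test 913 days ago vs limit 730 → not met
10. condition 'seating capacity exceeds 50' does not hold → requirement n/a → met
11. grease-trap servicing 44 days ago vs limit 60 → met
Not met: 3, 5, 6, 9

3, 5, 6, 9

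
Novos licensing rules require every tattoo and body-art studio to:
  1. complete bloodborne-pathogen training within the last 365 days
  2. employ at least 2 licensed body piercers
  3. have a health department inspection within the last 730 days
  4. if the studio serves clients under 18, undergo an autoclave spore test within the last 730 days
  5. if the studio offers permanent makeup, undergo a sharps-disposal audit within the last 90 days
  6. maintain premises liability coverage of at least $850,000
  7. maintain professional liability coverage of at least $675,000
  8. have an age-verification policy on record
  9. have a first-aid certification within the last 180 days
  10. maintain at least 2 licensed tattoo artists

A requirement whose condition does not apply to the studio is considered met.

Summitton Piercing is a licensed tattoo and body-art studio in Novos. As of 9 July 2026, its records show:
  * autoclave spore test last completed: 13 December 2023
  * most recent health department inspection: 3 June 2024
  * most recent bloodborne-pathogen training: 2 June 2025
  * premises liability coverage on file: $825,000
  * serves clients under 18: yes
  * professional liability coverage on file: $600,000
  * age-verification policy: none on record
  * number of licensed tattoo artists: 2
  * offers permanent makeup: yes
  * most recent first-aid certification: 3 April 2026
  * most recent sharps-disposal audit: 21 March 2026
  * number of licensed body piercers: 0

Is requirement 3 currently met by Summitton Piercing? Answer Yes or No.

3. health department inspection 766 days ago vs limit 730 → not met

No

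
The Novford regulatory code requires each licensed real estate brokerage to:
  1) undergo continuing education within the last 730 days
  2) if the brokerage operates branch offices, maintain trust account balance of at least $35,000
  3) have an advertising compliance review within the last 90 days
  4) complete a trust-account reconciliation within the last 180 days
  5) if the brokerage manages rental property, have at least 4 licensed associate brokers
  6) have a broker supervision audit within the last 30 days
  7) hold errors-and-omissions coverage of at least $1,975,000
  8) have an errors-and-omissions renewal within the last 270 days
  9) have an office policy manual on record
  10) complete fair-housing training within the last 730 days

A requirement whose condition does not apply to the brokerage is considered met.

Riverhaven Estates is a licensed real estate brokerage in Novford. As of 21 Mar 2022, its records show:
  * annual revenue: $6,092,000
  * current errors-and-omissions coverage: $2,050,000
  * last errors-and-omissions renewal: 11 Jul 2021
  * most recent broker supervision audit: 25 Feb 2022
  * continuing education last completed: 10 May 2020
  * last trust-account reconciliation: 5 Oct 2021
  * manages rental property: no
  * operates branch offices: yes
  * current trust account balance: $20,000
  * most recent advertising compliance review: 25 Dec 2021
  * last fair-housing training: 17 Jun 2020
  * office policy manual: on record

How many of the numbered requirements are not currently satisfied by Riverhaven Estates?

1

1. continuing education 680 days ago vs limit 730 → met
2. condition 'operates branch offices' holds; trust account balance $20,000 < $35,000 → not met
3. advertising compliance review 86 days ago vs limit 90 → met
4. trust-account reconciliation 167 days ago vs limit 180 → met
5. condition 'manages rental property' does not hold → requirement n/a → met
6. broker supervision audit 24 days ago vs limit 30 → met
7. errors-and-omissions coverage $2,050,000 ≥ $1,975,000 → met
8. errors-and-omissions renewal 253 days ago vs limit 270 → met
9. office policy manual present → met
10. fair-housing training 642 days ago vs limit 730 → met
Not met: 1 of 10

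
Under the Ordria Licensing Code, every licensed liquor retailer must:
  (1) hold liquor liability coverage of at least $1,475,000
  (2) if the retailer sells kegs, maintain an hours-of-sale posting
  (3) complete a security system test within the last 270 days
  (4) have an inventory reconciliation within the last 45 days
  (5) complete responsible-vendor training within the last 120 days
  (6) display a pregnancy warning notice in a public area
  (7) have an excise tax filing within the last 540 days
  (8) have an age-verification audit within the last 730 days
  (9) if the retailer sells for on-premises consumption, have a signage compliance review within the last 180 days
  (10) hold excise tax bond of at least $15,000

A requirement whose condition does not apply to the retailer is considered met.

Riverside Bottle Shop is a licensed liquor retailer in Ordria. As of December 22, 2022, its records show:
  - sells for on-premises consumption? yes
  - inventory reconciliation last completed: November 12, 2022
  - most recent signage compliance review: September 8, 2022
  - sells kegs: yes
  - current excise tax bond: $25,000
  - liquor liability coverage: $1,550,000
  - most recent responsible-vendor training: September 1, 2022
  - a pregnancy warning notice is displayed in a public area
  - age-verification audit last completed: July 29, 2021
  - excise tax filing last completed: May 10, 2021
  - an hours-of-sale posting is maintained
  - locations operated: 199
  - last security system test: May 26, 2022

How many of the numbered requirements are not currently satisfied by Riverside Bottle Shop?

1. liquor liability coverage $1,550,000 ≥ $1,475,000 → met
2. condition 'sells kegs' holds; hours-of-sale posting present → met
3. security system test 210 days ago vs limit 270 → met
4. inventory reconciliation 40 days ago vs limit 45 → met
5. responsible-vendor training 112 days ago vs limit 120 → met
6. pregnancy warning notice present → met
7. excise tax filing 591 days ago vs limit 540 → not met
8. age-verification audit 511 days ago vs limit 730 → met
9. condition 'sells for on-premises consumption' holds; signage compliance review 105 days ago vs limit 180 → met
10. excise tax bond $25,000 ≥ $15,000 → met
Not met: 1 of 10

1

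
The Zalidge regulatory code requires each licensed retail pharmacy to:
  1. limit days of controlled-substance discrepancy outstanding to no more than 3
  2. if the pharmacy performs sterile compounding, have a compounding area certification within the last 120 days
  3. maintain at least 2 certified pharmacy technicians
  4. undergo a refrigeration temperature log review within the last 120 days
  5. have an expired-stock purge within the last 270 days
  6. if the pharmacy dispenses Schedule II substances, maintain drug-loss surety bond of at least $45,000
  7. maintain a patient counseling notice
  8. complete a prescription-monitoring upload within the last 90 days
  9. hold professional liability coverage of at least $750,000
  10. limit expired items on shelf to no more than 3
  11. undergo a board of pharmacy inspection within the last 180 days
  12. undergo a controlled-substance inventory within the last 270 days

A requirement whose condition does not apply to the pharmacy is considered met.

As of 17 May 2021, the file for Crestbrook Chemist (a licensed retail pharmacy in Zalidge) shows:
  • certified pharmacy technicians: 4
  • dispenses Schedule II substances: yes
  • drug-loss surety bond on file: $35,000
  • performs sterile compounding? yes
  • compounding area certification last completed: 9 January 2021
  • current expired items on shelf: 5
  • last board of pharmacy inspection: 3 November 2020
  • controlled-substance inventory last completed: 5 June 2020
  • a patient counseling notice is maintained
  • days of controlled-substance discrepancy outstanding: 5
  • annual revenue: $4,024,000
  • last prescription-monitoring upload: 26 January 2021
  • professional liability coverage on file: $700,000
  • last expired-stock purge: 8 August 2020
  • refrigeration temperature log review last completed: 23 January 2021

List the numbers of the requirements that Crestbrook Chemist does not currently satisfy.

1. days of controlled-substance discrepancy outstanding 5 > 3 → not met
2. condition 'performs sterile compounding' holds; compounding area certification 128 days ago vs limit 120 → not met
3. certified pharmacy technicians 4 ≥ 2 → met
4. refrigeration temperature log review 114 days ago vs limit 120 → met
5. expired-stock purge 282 days ago vs limit 270 → not met
6. condition 'dispenses Schedule II substances' holds; drug-loss surety bond $35,000 < $45,000 → not met
7. patient counseling notice present → met
8. prescription-monitoring upload 111 days ago vs limit 90 → not met
9. professional liability coverage $700,000 < $750,000 → not met
10. expired items on shelf 5 > 3 → not met
11. board of pharmacy inspection 195 days ago vs limit 180 → not met
12. controlled-substance inventory 346 days ago vs limit 270 → not met
Not met: 1, 2, 5, 6, 8, 9, 10, 11, 12

1, 2, 5, 6, 8, 9, 10, 11, 12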